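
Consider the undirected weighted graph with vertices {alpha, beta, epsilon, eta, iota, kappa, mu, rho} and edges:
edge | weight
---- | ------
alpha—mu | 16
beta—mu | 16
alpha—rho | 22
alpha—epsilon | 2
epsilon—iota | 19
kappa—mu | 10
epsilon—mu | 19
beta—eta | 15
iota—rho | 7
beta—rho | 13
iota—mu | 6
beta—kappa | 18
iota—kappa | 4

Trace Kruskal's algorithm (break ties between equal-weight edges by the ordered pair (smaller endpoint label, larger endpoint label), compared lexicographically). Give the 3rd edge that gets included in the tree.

Kruskal's algorithm — process edges by increasing weight (ties by edge label):
alpha—epsilon (2): add — endpoints in different components.
iota—kappa (4): add — endpoints in different components.
iota—mu (6): add — endpoints in different components.
iota—rho (7): add — endpoints in different components.
kappa—mu (10): skip — kappa and mu already connected.
beta—rho (13): add — endpoints in different components.
beta—eta (15): add — endpoints in different components.
alpha—mu (16): add — endpoints in different components.
The 3rd edge added is iota—mu.

iota-mu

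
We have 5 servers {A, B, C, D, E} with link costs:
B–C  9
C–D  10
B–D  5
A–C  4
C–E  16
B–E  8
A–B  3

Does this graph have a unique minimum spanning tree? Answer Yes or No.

Yes

Sort edges by weight, then run Kruskal:
A–B (3): add. Components now {A,B} {C} {D} {E}
A–C (4): add. Components now {A,B,C} {D} {E}
B–D (5): add. Components now {A,B,C,D} {E}
B–E (8): add. Components now {A,B,C,D,E}
Every non-tree edge has weight strictly greater than the heaviest edge on the tree path between its endpoints, so the MST is unique.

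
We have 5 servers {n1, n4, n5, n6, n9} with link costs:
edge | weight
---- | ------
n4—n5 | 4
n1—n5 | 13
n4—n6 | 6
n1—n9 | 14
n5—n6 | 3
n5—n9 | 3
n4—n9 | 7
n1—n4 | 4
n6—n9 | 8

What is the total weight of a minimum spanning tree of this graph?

14

Prim, starting at n9.
Step 1: frontier [n5—n9 3, n4—n9 7, n6—n9 8, n1—n9 14] → take n5—n9 (3); add n5.
Step 2: frontier [n5—n6 3, n4—n5 4, n1—n5 13, n4—n9 7, n6—n9 8, n1—n9 14] → take n5—n6 (3); add n6.
Step 3: frontier [n4—n5 4, n1—n5 13, n4—n6 6, n4—n9 7, n1—n9 14] → take n4—n5 (4); add n4.
Step 4: frontier [n1—n4 4, n1—n5 13, n1—n9 14] → take n1—n4 (4); add n1.
MST edges: n5—n9, n5—n6, n4—n5, n1—n4; total weight 3+3+4+4 = 14.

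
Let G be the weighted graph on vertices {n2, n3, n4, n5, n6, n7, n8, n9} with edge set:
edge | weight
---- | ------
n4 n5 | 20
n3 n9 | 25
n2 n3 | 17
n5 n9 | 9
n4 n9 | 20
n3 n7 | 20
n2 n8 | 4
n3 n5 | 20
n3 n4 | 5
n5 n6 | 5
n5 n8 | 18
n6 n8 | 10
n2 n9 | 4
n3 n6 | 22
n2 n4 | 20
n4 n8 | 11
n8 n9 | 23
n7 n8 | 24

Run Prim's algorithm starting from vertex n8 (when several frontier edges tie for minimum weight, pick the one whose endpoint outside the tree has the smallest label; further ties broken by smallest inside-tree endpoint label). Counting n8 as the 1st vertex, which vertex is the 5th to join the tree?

n6

Grow the tree from n8 using Prim:
Step 1: cheapest edge leaving the tree is n2 n8 (4); add n2.
Step 2: cheapest edge leaving the tree is n2 n9 (4); add n9.
Step 3: cheapest edge leaving the tree is n5 n9 (9); add n5.
Step 4: cheapest edge leaving the tree is n5 n6 (5); add n6.
Step 5: cheapest edge leaving the tree is n4 n8 (11); add n4.
Step 6: cheapest edge leaving the tree is n3 n4 (5); add n3.
Step 7: cheapest edge leaving the tree is n3 n7 (20); add n7.
Vertex order: n8, n2, n9, n5, n6, n4, n3, n7. The 5th vertex is n6.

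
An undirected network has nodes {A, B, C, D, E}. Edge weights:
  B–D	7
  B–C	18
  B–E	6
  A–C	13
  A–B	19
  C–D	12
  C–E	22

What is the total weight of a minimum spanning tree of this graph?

38

Prim, starting at D.
Step 1: cheapest edge leaving the tree is B–D (7); add B.
Step 2: cheapest edge leaving the tree is B–E (6); add E.
Step 3: cheapest edge leaving the tree is C–D (12); add C.
Step 4: cheapest edge leaving the tree is A–C (13); add A.
MST edges: B–D, B–E, C–D, A–C; total weight 7+6+12+13 = 38.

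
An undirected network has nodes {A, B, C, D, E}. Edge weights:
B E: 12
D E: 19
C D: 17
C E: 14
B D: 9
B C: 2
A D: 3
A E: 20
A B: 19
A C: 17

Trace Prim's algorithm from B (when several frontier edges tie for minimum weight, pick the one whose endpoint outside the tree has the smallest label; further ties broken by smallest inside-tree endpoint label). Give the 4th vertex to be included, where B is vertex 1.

Prim's algorithm from B:
Step 1: frontier [B C 2, B D 9, B E 12, A B 19] → take B C (2); add C.
Step 2: frontier [B D 9, B E 12, A B 19, C E 14, A C 17, C D 17] → take B D (9); add D.
Step 3: frontier [B E 12, A B 19, C E 14, A C 17, A D 3, D E 19] → take A D (3); add A.
Step 4: frontier [A E 20, B E 12, C E 14, D E 19] → take B E (12); add E.
Vertex order: B, C, D, A, E. The 4th vertex is A.

A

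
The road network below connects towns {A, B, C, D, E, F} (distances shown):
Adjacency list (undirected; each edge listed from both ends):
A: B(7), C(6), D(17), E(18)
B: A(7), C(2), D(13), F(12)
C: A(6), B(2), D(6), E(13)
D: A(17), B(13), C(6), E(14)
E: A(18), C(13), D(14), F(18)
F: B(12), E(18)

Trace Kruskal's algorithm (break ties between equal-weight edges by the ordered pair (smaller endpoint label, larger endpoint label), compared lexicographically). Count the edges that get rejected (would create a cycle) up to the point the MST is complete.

2

Kruskal: consider edges lightest-first.
B—C (2): add — endpoints in different components.
A—C (6): add — endpoints in different components.
C—D (6): add — endpoints in different components.
A—B (7): skip — A and B already connected.
B—F (12): add — endpoints in different components.
B—D (13): skip — B and D already connected.
C—E (13): add — endpoints in different components.
Edges rejected before the tree was complete: 2.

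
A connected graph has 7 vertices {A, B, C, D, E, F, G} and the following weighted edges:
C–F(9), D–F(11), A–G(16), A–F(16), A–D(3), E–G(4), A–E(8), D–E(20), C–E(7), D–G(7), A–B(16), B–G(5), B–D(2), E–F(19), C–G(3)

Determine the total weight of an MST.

Prim, starting at F.
Step 1: cheapest edge leaving the tree is C–F (9); add C.
Step 2: cheapest edge leaving the tree is C–G (3); add G.
Step 3: cheapest edge leaving the tree is E–G (4); add E.
Step 4: cheapest edge leaving the tree is B–G (5); add B.
Step 5: cheapest edge leaving the tree is B–D (2); add D.
Step 6: cheapest edge leaving the tree is A–D (3); add A.
MST edges: C–F, C–G, E–G, B–G, B–D, A–D; total weight 9+3+4+5+2+3 = 26.

26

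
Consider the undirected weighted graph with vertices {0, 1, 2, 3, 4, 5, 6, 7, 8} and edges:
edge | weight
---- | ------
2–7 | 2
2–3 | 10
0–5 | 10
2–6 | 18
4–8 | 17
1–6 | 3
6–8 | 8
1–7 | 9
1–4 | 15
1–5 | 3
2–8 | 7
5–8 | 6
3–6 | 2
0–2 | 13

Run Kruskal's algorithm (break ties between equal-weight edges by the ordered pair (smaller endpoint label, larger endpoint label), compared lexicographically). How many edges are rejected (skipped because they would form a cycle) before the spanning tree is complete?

Sort edges by weight, then run Kruskal:
2–7 (2): add — endpoints in different components.
3–6 (2): add — endpoints in different components.
1–5 (3): add — endpoints in different components.
1–6 (3): add — endpoints in different components.
5–8 (6): add — endpoints in different components.
2–8 (7): add — endpoints in different components.
6–8 (8): skip — 6 and 8 already connected.
1–7 (9): skip — 1 and 7 already connected.
0–5 (10): add — endpoints in different components.
2–3 (10): skip — 2 and 3 already connected.
0–2 (13): skip — 0 and 2 already connected.
1–4 (15): add — endpoints in different components.
Edges rejected before the tree was complete: 4.

4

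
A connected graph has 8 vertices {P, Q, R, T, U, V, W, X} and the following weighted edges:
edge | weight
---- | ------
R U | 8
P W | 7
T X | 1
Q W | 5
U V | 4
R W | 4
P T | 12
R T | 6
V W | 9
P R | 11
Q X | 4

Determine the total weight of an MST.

Kruskal's algorithm — process edges by increasing weight (ties by edge label):
T X (1): add — endpoints in different components.
Q X (4): add — endpoints in different components.
R W (4): add — endpoints in different components.
U V (4): add — endpoints in different components.
Q W (5): add — endpoints in different components.
R T (6): skip — T and R already connected.
P W (7): add — endpoints in different components.
R U (8): add — endpoints in different components.
MST edges: T X, Q X, R W, U V, Q W, P W, R U; total weight 1+4+4+4+5+7+8 = 33.

33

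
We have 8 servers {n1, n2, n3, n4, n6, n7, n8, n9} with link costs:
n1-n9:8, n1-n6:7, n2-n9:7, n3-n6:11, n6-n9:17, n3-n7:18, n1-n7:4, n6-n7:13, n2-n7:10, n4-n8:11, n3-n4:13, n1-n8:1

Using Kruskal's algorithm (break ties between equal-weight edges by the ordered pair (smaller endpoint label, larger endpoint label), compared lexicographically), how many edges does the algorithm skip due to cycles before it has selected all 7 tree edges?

Kruskal's algorithm — process edges by increasing weight (ties by edge label):
n1-n8 (1): add — endpoints in different components.
n1-n7 (4): add — endpoints in different components.
n1-n6 (7): add — endpoints in different components.
n2-n9 (7): add — endpoints in different components.
n1-n9 (8): add — endpoints in different components.
n2-n7 (10): skip — n7 and n2 already connected.
n3-n6 (11): add — endpoints in different components.
n4-n8 (11): add — endpoints in different components.
Edges rejected before the tree was complete: 1.

1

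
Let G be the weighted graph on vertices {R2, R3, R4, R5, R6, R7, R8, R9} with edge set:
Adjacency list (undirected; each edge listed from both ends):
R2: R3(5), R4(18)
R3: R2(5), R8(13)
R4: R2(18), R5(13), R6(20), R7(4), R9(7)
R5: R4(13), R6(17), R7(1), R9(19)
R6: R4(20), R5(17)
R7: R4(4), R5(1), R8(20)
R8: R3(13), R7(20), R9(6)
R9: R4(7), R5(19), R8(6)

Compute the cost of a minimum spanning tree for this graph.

53

Prim, starting at R6.
Step 1: frontier [R5 R6 17, R4 R6 20] → take R5 R6 (17); add R5.
Step 2: frontier [R5 R7 1, R4 R5 13, R5 R9 19, R4 R6 20] → take R5 R7 (1); add R7.
Step 3: frontier [R4 R5 13, R5 R9 19, R4 R6 20, R4 R7 4, R7 R8 20] → take R4 R7 (4); add R4.
Step 4: frontier [R4 R9 7, R2 R4 18, R5 R9 19, R7 R8 20] → take R4 R9 (7); add R9.
Step 5: frontier [R2 R4 18, R7 R8 20, R8 R9 6] → take R8 R9 (6); add R8.
Step 6: frontier [R2 R4 18, R3 R8 13] → take R3 R8 (13); add R3.
Step 7: frontier [R2 R3 5, R2 R4 18] → take R2 R3 (5); add R2.
MST edges: R5 R6, R5 R7, R4 R7, R4 R9, R8 R9, R3 R8, R2 R3; total weight 17+1+4+7+6+13+5 = 53.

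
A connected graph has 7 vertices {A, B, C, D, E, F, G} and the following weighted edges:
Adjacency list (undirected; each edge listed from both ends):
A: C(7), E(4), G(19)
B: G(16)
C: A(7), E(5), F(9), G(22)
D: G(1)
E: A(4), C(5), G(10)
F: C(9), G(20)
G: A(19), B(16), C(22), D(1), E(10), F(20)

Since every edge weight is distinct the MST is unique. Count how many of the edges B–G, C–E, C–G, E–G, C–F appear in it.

4

Kruskal's algorithm — process edges by increasing weight (ties by edge label):
D–G (1): add — endpoints in different components.
A–E (4): add — endpoints in different components.
C–E (5): add — endpoints in different components.
A–C (7): skip — A and C already connected.
C–F (9): add — endpoints in different components.
E–G (10): add — endpoints in different components.
B–G (16): add — endpoints in different components.
MST edge set: {D–G, A–E, C–E, C–F, E–G, B–G}.
Of the listed edges, {B–G, C–E, E–G, C–F} are in the MST → 4.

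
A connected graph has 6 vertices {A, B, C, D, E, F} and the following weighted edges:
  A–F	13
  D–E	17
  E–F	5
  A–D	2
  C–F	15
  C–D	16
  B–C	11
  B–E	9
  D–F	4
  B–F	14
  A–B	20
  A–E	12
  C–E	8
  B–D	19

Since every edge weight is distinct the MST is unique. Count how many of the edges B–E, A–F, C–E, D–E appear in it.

2

Kruskal: consider edges lightest-first.
A–D (2): add — endpoints in different components.
D–F (4): add — endpoints in different components.
E–F (5): add — endpoints in different components.
C–E (8): add — endpoints in different components.
B–E (9): add — endpoints in different components.
MST edge set: {A–D, D–F, E–F, C–E, B–E}.
Of the listed edges, {B–E, C–E} are in the MST → 2.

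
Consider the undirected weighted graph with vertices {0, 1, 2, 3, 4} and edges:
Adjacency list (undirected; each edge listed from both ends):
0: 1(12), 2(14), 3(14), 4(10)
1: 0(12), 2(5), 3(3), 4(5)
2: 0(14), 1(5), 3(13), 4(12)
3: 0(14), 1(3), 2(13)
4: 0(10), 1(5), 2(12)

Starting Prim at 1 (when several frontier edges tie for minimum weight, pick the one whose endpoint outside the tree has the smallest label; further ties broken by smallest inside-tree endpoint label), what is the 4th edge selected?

0-4

Prim, starting at 1.
Step 1: cheapest edge leaving the tree is 1–3 (3); add 3.
Step 2: cheapest edge leaving the tree is 1–2 (5); add 2.
Step 3: cheapest edge leaving the tree is 1–4 (5); add 4.
Step 4: cheapest edge leaving the tree is 0–4 (10); add 0.
The 4th edge added is 0–4.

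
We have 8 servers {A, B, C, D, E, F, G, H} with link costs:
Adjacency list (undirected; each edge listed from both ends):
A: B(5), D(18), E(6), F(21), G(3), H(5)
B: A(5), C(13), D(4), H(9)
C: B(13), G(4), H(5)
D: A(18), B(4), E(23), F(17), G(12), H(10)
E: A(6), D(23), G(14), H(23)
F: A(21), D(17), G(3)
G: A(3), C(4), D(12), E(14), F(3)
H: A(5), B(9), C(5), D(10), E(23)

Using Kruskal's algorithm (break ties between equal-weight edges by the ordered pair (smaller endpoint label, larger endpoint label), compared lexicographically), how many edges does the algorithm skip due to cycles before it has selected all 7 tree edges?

Kruskal's algorithm — process edges by increasing weight (ties by edge label):
A–G (3): add — endpoints in different components.
F–G (3): add — endpoints in different components.
B–D (4): add — endpoints in different components.
C–G (4): add — endpoints in different components.
A–B (5): add — endpoints in different components.
A–H (5): add — endpoints in different components.
C–H (5): skip — C and H already connected.
A–E (6): add — endpoints in different components.
Edges rejected before the tree was complete: 1.

1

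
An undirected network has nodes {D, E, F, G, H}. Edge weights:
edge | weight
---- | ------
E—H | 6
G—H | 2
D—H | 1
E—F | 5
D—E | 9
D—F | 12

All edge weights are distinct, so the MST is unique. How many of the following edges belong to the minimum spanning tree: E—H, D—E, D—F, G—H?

Kruskal: consider edges lightest-first.
D—H (1): add. Components now {D,H} {E} {F} {G}
G—H (2): add. Components now {D,G,H} {E} {F}
E—F (5): add. Components now {D,G,H} {E,F}
E—H (6): add. Components now {D,E,F,G,H}
MST edge set: {D—H, G—H, E—F, E—H}.
Of the listed edges, {E—H, G—H} are in the MST → 2.

2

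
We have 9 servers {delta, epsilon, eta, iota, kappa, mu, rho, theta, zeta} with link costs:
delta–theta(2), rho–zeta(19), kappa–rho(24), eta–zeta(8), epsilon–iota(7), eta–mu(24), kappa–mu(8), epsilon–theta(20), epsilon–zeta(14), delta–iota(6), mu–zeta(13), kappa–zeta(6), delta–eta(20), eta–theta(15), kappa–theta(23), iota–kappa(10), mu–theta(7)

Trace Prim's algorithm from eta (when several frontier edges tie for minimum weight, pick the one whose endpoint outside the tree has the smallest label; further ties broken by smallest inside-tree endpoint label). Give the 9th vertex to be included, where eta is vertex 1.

Prim's algorithm from eta:
Step 1: cheapest edge leaving the tree is eta–zeta (8); add zeta.
Step 2: cheapest edge leaving the tree is kappa–zeta (6); add kappa.
Step 3: cheapest edge leaving the tree is kappa–mu (8); add mu.
Step 4: cheapest edge leaving the tree is mu–theta (7); add theta.
Step 5: cheapest edge leaving the tree is delta–theta (2); add delta.
Step 6: cheapest edge leaving the tree is delta–iota (6); add iota.
Step 7: cheapest edge leaving the tree is epsilon–iota (7); add epsilon.
Step 8: cheapest edge leaving the tree is rho–zeta (19); add rho.
Vertex order: eta, zeta, kappa, mu, theta, delta, iota, epsilon, rho. The 9th vertex is rho.

rho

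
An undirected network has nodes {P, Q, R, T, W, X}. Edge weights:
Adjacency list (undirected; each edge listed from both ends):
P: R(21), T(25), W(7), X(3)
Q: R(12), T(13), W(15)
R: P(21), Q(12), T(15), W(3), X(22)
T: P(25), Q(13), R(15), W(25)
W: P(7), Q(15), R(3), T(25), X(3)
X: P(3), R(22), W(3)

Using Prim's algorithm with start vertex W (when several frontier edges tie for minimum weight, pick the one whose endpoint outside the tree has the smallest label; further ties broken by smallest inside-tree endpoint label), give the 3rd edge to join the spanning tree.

P-X

Prim's algorithm from W:
Step 1: frontier [R—W 3, W—X 3, P—W 7, Q—W 15, T—W 25] → take R—W (3); add R.
Step 2: frontier [Q—R 12, R—T 15, P—R 21, R—X 22, W—X 3, P—W 7, Q—W 15, T—W 25] → take W—X (3); add X.
Step 3: frontier [Q—R 12, R—T 15, P—R 21, P—W 7, Q—W 15, T—W 25, P—X 3] → take P—X (3); add P.
Step 4: frontier [P—T 25, Q—R 12, R—T 15, Q—W 15, T—W 25] → take Q—R (12); add Q.
Step 5: frontier [P—T 25, Q—T 13, R—T 15, T—W 25] → take Q—T (13); add T.
The 3rd edge added is P—X.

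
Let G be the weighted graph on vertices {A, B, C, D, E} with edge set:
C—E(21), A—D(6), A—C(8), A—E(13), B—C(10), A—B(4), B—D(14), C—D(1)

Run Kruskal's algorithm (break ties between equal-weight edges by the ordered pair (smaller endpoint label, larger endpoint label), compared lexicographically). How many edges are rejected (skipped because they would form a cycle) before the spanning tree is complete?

Kruskal's algorithm — process edges by increasing weight (ties by edge label):
C—D (1): add — endpoints in different components.
A—B (4): add — endpoints in different components.
A—D (6): add — endpoints in different components.
A—C (8): skip — A and C already connected.
B—C (10): skip — B and C already connected.
A—E (13): add — endpoints in different components.
Edges rejected before the tree was complete: 2.

2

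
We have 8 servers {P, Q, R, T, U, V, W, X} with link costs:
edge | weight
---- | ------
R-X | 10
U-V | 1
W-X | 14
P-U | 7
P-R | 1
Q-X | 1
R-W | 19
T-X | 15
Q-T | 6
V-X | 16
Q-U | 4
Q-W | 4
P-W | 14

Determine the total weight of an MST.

24

Sort edges by weight, then run Kruskal:
P-R (1): add — endpoints in different components.
Q-X (1): add — endpoints in different components.
U-V (1): add — endpoints in different components.
Q-U (4): add — endpoints in different components.
Q-W (4): add — endpoints in different components.
Q-T (6): add — endpoints in different components.
P-U (7): add — endpoints in different components.
MST edges: P-R, Q-X, U-V, Q-U, Q-W, Q-T, P-U; total weight 1+1+1+4+4+6+7 = 24.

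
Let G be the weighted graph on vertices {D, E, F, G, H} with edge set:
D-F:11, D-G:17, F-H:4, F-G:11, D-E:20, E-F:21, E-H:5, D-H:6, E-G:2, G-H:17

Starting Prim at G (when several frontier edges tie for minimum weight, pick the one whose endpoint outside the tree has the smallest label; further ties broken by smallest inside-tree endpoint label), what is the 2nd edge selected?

E-H

Prim, starting at G.
Step 1: cheapest edge leaving the tree is E-G (2); add E.
Step 2: cheapest edge leaving the tree is E-H (5); add H.
Step 3: cheapest edge leaving the tree is F-H (4); add F.
Step 4: cheapest edge leaving the tree is D-H (6); add D.
The 2nd edge added is E-H.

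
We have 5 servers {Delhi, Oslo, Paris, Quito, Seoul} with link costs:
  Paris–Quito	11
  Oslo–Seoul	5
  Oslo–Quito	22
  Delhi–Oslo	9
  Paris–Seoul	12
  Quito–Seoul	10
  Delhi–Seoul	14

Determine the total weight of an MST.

35

Kruskal's algorithm — process edges by increasing weight (ties by edge label):
Oslo–Seoul (5): add — endpoints in different components.
Delhi–Oslo (9): add — endpoints in different components.
Quito–Seoul (10): add — endpoints in different components.
Paris–Quito (11): add — endpoints in different components.
MST edges: Oslo–Seoul, Delhi–Oslo, Quito–Seoul, Paris–Quito; total weight 5+9+10+11 = 35.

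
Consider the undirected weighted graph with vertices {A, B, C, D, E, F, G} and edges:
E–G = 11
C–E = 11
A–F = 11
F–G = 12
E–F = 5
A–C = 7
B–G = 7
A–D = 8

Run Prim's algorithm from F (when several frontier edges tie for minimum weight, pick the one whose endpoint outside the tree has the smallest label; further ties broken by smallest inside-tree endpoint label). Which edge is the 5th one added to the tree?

Prim's algorithm from F:
Step 1: frontier [E–F 5, A–F 11, F–G 12] → take E–F (5); add E.
Step 2: frontier [C–E 11, E–G 11, A–F 11, F–G 12] → take A–F (11); add A.
Step 3: frontier [A–C 7, A–D 8, C–E 11, E–G 11, F–G 12] → take A–C (7); add C.
Step 4: frontier [A–D 8, E–G 11, F–G 12] → take A–D (8); add D.
Step 5: frontier [E–G 11, F–G 12] → take E–G (11); add G.
Step 6: frontier [B–G 7] → take B–G (7); add B.
The 5th edge added is E–G.

E-G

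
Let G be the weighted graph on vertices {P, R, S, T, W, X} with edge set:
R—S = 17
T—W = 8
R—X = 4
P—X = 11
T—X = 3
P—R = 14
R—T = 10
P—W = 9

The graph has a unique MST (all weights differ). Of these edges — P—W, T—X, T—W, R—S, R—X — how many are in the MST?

Kruskal: consider edges lightest-first.
T—X (3): add — endpoints in different components.
R—X (4): add — endpoints in different components.
T—W (8): add — endpoints in different components.
P—W (9): add — endpoints in different components.
R—T (10): skip — R and T already connected.
P—X (11): skip — X and P already connected.
P—R (14): skip — P and R already connected.
R—S (17): add — endpoints in different components.
MST edge set: {T—X, R—X, T—W, P—W, R—S}.
Of the listed edges, {P—W, T—X, T—W, R—S, R—X} are in the MST → 5.

5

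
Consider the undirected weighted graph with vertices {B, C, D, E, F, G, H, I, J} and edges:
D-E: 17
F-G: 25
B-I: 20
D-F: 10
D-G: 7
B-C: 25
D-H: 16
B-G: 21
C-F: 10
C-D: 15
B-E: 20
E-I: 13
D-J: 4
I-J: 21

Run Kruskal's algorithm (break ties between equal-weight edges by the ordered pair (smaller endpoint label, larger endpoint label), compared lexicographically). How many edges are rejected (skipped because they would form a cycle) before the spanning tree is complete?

1

Kruskal's algorithm — process edges by increasing weight (ties by edge label):
D-J (4): add — endpoints in different components.
D-G (7): add — endpoints in different components.
C-F (10): add — endpoints in different components.
D-F (10): add — endpoints in different components.
E-I (13): add — endpoints in different components.
C-D (15): skip — C and D already connected.
D-H (16): add — endpoints in different components.
D-E (17): add — endpoints in different components.
B-E (20): add — endpoints in different components.
Edges rejected before the tree was complete: 1.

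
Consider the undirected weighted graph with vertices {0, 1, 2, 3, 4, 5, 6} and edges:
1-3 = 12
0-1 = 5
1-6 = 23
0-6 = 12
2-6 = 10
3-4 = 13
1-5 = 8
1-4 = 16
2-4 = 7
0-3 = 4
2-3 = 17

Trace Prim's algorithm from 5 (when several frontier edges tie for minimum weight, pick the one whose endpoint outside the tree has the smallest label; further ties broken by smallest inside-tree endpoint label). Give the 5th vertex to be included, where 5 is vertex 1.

Grow the tree from 5 using Prim:
Step 1: frontier [1-5 8] → take 1-5 (8); add 1.
Step 2: frontier [0-1 5, 1-3 12, 1-4 16, 1-6 23] → take 0-1 (5); add 0.
Step 3: frontier [0-3 4, 0-6 12, 1-3 12, 1-4 16, 1-6 23] → take 0-3 (4); add 3.
Step 4: frontier [0-6 12, 1-4 16, 1-6 23, 3-4 13, 2-3 17] → take 0-6 (12); add 6.
Step 5: frontier [1-4 16, 3-4 13, 2-3 17, 2-6 10] → take 2-6 (10); add 2.
Step 6: frontier [1-4 16, 2-4 7, 3-4 13] → take 2-4 (7); add 4.
Vertex order: 5, 1, 0, 3, 6, 2, 4. The 5th vertex is 6.

6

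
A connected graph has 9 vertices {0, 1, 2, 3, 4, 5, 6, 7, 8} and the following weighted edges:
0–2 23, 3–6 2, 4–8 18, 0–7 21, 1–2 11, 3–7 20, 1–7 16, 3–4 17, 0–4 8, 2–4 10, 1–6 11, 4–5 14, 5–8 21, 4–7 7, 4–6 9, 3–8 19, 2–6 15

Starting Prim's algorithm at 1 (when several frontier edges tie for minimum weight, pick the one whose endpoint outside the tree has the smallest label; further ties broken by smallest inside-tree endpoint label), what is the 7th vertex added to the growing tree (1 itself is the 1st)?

Prim's algorithm from 1:
Step 1: cheapest edge leaving the tree is 1–2 (11); add 2.
Step 2: cheapest edge leaving the tree is 2–4 (10); add 4.
Step 3: cheapest edge leaving the tree is 4–7 (7); add 7.
Step 4: cheapest edge leaving the tree is 0–4 (8); add 0.
Step 5: cheapest edge leaving the tree is 4–6 (9); add 6.
Step 6: cheapest edge leaving the tree is 3–6 (2); add 3.
Step 7: cheapest edge leaving the tree is 4–5 (14); add 5.
Step 8: cheapest edge leaving the tree is 4–8 (18); add 8.
Vertex order: 1, 2, 4, 7, 0, 6, 3, 5, 8. The 7th vertex is 3.

3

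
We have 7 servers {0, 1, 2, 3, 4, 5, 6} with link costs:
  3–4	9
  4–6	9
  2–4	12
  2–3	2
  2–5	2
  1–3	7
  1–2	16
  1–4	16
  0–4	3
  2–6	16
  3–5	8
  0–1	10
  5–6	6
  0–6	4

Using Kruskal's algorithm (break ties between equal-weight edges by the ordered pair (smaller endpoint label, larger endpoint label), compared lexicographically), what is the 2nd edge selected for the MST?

2-5

Kruskal's algorithm — process edges by increasing weight (ties by edge label):
2–3 (2): add. Components now {0} {1} {2,3} {4} {5} {6}
2–5 (2): add. Components now {0} {1} {2,3,5} {4} {6}
0–4 (3): add. Components now {0,4} {1} {2,3,5} {6}
0–6 (4): add. Components now {0,4,6} {1} {2,3,5}
5–6 (6): add. Components now {0,2,3,4,5,6} {1}
1–3 (7): add. Components now {0,1,2,3,4,5,6}
The 2nd edge added is 2–5.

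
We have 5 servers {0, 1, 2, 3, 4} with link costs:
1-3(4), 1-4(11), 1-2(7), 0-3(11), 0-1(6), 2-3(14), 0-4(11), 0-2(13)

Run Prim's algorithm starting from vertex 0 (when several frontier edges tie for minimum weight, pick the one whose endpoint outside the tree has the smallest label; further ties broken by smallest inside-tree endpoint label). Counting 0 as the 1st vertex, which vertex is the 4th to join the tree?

2

Grow the tree from 0 using Prim:
Step 1: frontier [0-1 6, 0-3 11, 0-4 11, 0-2 13] → take 0-1 (6); add 1.
Step 2: frontier [0-3 11, 0-4 11, 0-2 13, 1-3 4, 1-2 7, 1-4 11] → take 1-3 (4); add 3.
Step 3: frontier [0-4 11, 0-2 13, 1-2 7, 1-4 11, 2-3 14] → take 1-2 (7); add 2.
Step 4: frontier [0-4 11, 1-4 11] → take 0-4 (11); add 4.
Vertex order: 0, 1, 3, 2, 4. The 4th vertex is 2.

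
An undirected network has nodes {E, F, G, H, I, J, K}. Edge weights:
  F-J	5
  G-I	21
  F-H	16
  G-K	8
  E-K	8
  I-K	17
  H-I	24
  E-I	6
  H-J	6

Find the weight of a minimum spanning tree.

57

Prim, starting at I.
Step 1: frontier [E-I 6, I-K 17, G-I 21, H-I 24] → take E-I (6); add E.
Step 2: frontier [E-K 8, I-K 17, G-I 21, H-I 24] → take E-K (8); add K.
Step 3: frontier [G-I 21, H-I 24, G-K 8] → take G-K (8); add G.
Step 4: frontier [H-I 24] → take H-I (24); add H.
Step 5: frontier [H-J 6, F-H 16] → take H-J (6); add J.
Step 6: frontier [F-H 16, F-J 5] → take F-J (5); add F.
MST edges: E-I, E-K, G-K, H-I, H-J, F-J; total weight 6+8+8+24+6+5 = 57.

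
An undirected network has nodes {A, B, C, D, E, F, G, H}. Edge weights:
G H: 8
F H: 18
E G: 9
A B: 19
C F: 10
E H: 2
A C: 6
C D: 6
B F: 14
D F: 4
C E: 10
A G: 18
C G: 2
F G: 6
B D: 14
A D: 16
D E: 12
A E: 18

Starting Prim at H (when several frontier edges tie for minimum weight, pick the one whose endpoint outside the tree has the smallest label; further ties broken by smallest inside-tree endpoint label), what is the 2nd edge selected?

Grow the tree from H using Prim:
Step 1: cheapest edge leaving the tree is E H (2); add E.
Step 2: cheapest edge leaving the tree is G H (8); add G.
Step 3: cheapest edge leaving the tree is C G (2); add C.
Step 4: cheapest edge leaving the tree is A C (6); add A.
Step 5: cheapest edge leaving the tree is C D (6); add D.
Step 6: cheapest edge leaving the tree is D F (4); add F.
Step 7: cheapest edge leaving the tree is B D (14); add B.
The 2nd edge added is G H.

G-H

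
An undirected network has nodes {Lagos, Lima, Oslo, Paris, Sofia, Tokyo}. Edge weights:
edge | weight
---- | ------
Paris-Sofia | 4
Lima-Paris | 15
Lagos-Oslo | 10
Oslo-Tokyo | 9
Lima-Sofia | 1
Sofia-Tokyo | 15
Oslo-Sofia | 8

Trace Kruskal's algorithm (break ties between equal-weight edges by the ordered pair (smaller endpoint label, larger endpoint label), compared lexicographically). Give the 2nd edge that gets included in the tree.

Kruskal: consider edges lightest-first.
Lima-Sofia (1): add. Components now {Lagos} {Tokyo} {Lima,Sofia} {Oslo} {Paris}
Paris-Sofia (4): add. Components now {Lagos} {Tokyo} {Lima,Paris,Sofia} {Oslo}
Oslo-Sofia (8): add. Components now {Lagos} {Tokyo} {Lima,Oslo,Paris,Sofia}
Oslo-Tokyo (9): add. Components now {Lagos} {Lima,Oslo,Paris,Sofia,Tokyo}
Lagos-Oslo (10): add. Components now {Lagos,Lima,Oslo,Paris,Sofia,Tokyo}
The 2nd edge added is Paris-Sofia.

Paris-Sofia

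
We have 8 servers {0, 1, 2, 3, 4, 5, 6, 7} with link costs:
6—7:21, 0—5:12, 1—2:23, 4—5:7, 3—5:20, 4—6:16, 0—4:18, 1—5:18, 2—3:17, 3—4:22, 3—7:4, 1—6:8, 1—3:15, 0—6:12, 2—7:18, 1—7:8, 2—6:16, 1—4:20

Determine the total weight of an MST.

67

Sort edges by weight, then run Kruskal:
3—7 (4): add — endpoints in different components.
4—5 (7): add — endpoints in different components.
1—6 (8): add — endpoints in different components.
1—7 (8): add — endpoints in different components.
0—5 (12): add — endpoints in different components.
0—6 (12): add — endpoints in different components.
1—3 (15): skip — 1 and 3 already connected.
2—6 (16): add — endpoints in different components.
MST edges: 3—7, 4—5, 1—6, 1—7, 0—5, 0—6, 2—6; total weight 4+7+8+8+12+12+16 = 67.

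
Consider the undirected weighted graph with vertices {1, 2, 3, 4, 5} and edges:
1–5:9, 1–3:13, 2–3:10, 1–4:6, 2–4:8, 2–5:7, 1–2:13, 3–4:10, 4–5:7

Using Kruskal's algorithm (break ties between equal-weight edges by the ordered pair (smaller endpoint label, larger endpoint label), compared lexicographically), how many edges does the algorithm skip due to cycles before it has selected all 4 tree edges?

Kruskal: consider edges lightest-first.
1–4 (6): add — endpoints in different components.
2–5 (7): add — endpoints in different components.
4–5 (7): add — endpoints in different components.
2–4 (8): skip — 2 and 4 already connected.
1–5 (9): skip — 1 and 5 already connected.
2–3 (10): add — endpoints in different components.
Edges rejected before the tree was complete: 2.

2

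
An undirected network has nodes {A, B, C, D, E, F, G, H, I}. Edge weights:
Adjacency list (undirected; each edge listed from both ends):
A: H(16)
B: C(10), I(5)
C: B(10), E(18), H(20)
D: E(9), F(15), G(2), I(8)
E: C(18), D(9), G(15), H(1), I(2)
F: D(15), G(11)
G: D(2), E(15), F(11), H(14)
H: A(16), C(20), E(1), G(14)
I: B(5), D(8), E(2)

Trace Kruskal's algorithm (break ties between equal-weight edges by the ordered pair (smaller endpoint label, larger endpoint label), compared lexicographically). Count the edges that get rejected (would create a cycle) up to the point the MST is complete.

4

Kruskal's algorithm — process edges by increasing weight (ties by edge label):
E-H (1): add — endpoints in different components.
D-G (2): add — endpoints in different components.
E-I (2): add — endpoints in different components.
B-I (5): add — endpoints in different components.
D-I (8): add — endpoints in different components.
D-E (9): skip — D and E already connected.
B-C (10): add — endpoints in different components.
F-G (11): add — endpoints in different components.
G-H (14): skip — G and H already connected.
D-F (15): skip — D and F already connected.
E-G (15): skip — E and G already connected.
A-H (16): add — endpoints in different components.
Edges rejected before the tree was complete: 4.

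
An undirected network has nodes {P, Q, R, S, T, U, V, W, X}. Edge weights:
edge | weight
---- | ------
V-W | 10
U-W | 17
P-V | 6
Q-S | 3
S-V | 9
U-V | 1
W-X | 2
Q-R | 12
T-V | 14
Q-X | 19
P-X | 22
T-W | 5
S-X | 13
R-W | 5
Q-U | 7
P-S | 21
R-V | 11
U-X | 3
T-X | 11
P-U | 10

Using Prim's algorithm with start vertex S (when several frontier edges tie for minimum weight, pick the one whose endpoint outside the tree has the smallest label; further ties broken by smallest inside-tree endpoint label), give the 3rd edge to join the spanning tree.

U-V

Prim, starting at S.
Step 1: cheapest edge leaving the tree is Q-S (3); add Q.
Step 2: cheapest edge leaving the tree is Q-U (7); add U.
Step 3: cheapest edge leaving the tree is U-V (1); add V.
Step 4: cheapest edge leaving the tree is U-X (3); add X.
Step 5: cheapest edge leaving the tree is W-X (2); add W.
Step 6: cheapest edge leaving the tree is R-W (5); add R.
Step 7: cheapest edge leaving the tree is T-W (5); add T.
Step 8: cheapest edge leaving the tree is P-V (6); add P.
The 3rd edge added is U-V.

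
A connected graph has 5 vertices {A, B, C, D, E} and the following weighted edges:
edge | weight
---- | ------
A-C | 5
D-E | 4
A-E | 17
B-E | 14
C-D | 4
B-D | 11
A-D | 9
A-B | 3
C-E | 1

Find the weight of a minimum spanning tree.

Kruskal: consider edges lightest-first.
C-E (1): add. Components now {A} {B} {C,E} {D}
A-B (3): add. Components now {A,B} {C,E} {D}
C-D (4): add. Components now {A,B} {C,D,E}
D-E (4): skip — D and E already connected.
A-C (5): add. Components now {A,B,C,D,E}
MST edges: C-E, A-B, C-D, A-C; total weight 1+3+4+5 = 13.

13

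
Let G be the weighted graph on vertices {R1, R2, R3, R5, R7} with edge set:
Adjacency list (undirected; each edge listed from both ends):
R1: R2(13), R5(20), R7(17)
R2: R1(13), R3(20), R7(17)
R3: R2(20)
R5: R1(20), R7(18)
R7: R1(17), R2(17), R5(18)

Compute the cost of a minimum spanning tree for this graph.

Prim, starting at R3.
Step 1: cheapest edge leaving the tree is R2—R3 (20); add R2.
Step 2: cheapest edge leaving the tree is R1—R2 (13); add R1.
Step 3: cheapest edge leaving the tree is R1—R7 (17); add R7.
Step 4: cheapest edge leaving the tree is R5—R7 (18); add R5.
MST edges: R2—R3, R1—R2, R1—R7, R5—R7; total weight 20+13+17+18 = 68.

68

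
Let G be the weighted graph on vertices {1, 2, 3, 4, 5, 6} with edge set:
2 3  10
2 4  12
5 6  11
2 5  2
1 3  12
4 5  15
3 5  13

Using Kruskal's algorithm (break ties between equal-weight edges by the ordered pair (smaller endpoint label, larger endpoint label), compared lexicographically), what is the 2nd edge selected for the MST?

2-3

Kruskal: consider edges lightest-first.
2 5 (2): add — endpoints in different components.
2 3 (10): add — endpoints in different components.
5 6 (11): add — endpoints in different components.
1 3 (12): add — endpoints in different components.
2 4 (12): add — endpoints in different components.
The 2nd edge added is 2 3.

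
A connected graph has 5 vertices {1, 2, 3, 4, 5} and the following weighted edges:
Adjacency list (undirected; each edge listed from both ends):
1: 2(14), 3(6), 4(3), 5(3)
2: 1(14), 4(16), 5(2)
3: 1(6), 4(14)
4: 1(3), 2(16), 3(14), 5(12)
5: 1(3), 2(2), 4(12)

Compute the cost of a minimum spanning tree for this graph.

14

Grow the tree from 1 using Prim:
Step 1: frontier [1—4 3, 1—5 3, 1—3 6, 1—2 14] → take 1—4 (3); add 4.
Step 2: frontier [1—5 3, 1—3 6, 1—2 14, 4—5 12, 3—4 14, 2—4 16] → take 1—5 (3); add 5.
Step 3: frontier [1—3 6, 1—2 14, 3—4 14, 2—4 16, 2—5 2] → take 2—5 (2); add 2.
Step 4: frontier [1—3 6, 3—4 14] → take 1—3 (6); add 3.
MST edges: 1—4, 1—5, 2—5, 1—3; total weight 3+3+2+6 = 14.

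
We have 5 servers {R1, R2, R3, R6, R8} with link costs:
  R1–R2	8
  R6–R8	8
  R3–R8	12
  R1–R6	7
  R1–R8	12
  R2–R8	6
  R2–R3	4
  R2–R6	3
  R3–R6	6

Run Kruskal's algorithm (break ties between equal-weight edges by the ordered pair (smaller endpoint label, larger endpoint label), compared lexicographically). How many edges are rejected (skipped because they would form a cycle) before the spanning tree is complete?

1

Sort edges by weight, then run Kruskal:
R2–R6 (3): add — endpoints in different components.
R2–R3 (4): add — endpoints in different components.
R2–R8 (6): add — endpoints in different components.
R3–R6 (6): skip — R6 and R3 already connected.
R1–R6 (7): add — endpoints in different components.
Edges rejected before the tree was complete: 1.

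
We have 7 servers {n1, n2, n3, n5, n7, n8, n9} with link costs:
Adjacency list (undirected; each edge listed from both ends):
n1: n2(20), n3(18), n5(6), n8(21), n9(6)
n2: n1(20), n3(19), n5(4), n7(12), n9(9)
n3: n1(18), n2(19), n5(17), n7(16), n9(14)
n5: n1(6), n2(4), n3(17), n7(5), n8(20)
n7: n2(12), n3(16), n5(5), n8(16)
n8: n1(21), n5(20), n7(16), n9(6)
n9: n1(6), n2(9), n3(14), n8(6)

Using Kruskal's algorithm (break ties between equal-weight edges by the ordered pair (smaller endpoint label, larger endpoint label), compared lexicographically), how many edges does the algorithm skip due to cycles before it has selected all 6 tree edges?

2

Kruskal: consider edges lightest-first.
n2 n5 (4): add. Components now {n1} {n3} {n2,n5} {n7} {n9} {n8}
n5 n7 (5): add. Components now {n1} {n3} {n2,n5,n7} {n9} {n8}
n1 n5 (6): add. Components now {n1,n2,n5,n7} {n3} {n9} {n8}
n1 n9 (6): add. Components now {n1,n2,n5,n7,n9} {n3} {n8}
n8 n9 (6): add. Components now {n1,n2,n5,n7,n8,n9} {n3}
n2 n9 (9): skip — n2 and n9 already connected.
n2 n7 (12): skip — n2 and n7 already connected.
n3 n9 (14): add. Components now {n1,n2,n3,n5,n7,n8,n9}
Edges rejected before the tree was complete: 2.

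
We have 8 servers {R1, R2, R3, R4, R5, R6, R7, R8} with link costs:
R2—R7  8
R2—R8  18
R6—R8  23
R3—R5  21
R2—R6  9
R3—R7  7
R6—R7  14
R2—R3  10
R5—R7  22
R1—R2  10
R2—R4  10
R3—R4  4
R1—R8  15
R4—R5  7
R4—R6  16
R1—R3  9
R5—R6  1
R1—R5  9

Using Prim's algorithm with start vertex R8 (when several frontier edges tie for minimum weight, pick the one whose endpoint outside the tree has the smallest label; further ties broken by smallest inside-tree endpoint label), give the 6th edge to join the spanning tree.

Prim, starting at R8.
Step 1: cheapest edge leaving the tree is R1—R8 (15); add R1.
Step 2: cheapest edge leaving the tree is R1—R3 (9); add R3.
Step 3: cheapest edge leaving the tree is R3—R4 (4); add R4.
Step 4: cheapest edge leaving the tree is R4—R5 (7); add R5.
Step 5: cheapest edge leaving the tree is R5—R6 (1); add R6.
Step 6: cheapest edge leaving the tree is R3—R7 (7); add R7.
Step 7: cheapest edge leaving the tree is R2—R7 (8); add R2.
The 6th edge added is R3—R7.

R3-R7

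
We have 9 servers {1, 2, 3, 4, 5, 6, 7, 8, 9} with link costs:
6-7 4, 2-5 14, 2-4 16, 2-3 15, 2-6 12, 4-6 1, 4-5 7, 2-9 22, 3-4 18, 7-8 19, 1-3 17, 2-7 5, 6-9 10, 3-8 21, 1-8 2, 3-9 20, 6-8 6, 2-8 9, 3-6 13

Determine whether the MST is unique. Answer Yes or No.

Yes

Kruskal: consider edges lightest-first.
4-6 (1): add — endpoints in different components.
1-8 (2): add — endpoints in different components.
6-7 (4): add — endpoints in different components.
2-7 (5): add — endpoints in different components.
6-8 (6): add — endpoints in different components.
4-5 (7): add — endpoints in different components.
2-8 (9): skip — 2 and 8 already connected.
6-9 (10): add — endpoints in different components.
2-6 (12): skip — 2 and 6 already connected.
3-6 (13): add — endpoints in different components.
Every non-tree edge has weight strictly greater than the heaviest edge on the tree path between its endpoints, so the MST is unique.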